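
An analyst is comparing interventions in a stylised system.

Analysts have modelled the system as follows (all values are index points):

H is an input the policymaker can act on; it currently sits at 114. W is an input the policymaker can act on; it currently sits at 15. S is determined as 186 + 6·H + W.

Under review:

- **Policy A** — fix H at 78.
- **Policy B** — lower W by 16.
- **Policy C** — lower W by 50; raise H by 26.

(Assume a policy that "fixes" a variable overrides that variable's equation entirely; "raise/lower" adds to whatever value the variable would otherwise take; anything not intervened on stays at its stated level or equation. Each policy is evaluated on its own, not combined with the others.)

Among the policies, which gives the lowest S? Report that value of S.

Policy A (H := 78):
  H = 78
  W = 15
  S = 186 + 6·78 + 15 = 669
Policy B (W − 16):
  H = 114
  W = 15 − 16 = -1
  S = 186 + 6·114 + (-1) = 869
Policy C (W − 50, H + 26):
  H = 114 + 26 = 140
  W = 15 − 50 = -35
  S = 186 + 6·140 + (-35) = 991
Comparing — Policy A: S=669, Policy B: S=869, Policy C: S=991. Lowest is 669 (Policy A).

669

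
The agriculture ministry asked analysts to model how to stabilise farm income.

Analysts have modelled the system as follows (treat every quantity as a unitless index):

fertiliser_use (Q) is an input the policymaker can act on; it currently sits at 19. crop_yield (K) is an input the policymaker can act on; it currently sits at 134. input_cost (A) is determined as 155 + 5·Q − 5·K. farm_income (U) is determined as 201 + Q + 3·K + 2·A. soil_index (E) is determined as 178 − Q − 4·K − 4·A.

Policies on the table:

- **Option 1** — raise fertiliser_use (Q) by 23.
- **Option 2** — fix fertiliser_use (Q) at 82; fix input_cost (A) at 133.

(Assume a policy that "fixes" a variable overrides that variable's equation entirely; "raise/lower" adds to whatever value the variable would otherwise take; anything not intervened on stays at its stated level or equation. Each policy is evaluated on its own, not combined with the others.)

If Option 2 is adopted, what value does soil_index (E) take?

Option 2 (Q := 82, A := 133):
  Q = 82
  K = 134
  A = 133
  E = 178 − 82 − 4·134 − 4·133 = -972

-972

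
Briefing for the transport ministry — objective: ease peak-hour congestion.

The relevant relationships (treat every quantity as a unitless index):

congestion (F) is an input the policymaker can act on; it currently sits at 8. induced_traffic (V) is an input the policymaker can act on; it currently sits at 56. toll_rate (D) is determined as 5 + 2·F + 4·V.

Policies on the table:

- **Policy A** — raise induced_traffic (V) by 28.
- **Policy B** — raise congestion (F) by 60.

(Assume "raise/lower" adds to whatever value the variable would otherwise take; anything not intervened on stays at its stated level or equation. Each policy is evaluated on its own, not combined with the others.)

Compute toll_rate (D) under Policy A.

Policy A (V + 28):
  F = 8
  V = 56 + 28 = 84
  D = 5 + 2·8 + 4·84 = 357

357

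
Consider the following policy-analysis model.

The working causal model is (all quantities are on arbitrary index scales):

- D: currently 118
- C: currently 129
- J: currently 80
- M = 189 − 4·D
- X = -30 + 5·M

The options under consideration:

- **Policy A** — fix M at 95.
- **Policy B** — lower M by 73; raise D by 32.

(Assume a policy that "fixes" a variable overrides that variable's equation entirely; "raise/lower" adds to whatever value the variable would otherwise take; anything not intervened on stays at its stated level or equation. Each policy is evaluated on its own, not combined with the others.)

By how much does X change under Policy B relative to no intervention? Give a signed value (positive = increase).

-1005

Baseline:
  D = 118
  M = 189 − 4·118 = -283
  X = -30 + 5·(-283) = -1445
Policy B (M − 73, D + 32):
  D = 118 + 32 = 150
  M = 189 − 4·150 (−73 from intervention) = -484
  X = -30 + 5·(-484) = -2450
Change in X: -2450 − (-1445) = -1005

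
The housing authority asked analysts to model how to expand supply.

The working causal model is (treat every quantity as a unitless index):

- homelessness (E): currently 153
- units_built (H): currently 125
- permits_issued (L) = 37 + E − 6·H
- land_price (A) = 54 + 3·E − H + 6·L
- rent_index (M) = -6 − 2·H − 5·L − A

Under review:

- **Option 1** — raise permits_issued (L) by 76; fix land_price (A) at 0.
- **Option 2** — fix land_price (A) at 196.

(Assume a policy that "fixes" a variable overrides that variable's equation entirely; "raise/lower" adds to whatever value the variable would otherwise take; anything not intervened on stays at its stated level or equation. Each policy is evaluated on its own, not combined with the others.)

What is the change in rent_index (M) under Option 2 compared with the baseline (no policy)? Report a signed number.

Baseline:
  E = 153
  H = 125
  L = 37 + 153 − 6·125 = -560
  A = 54 + 3·153 − 125 + 6·(-560) = -2972
  M = -6 − 2·125 − 5·(-560) − (-2972) = 5516
Option 2 (A := 196):
  E = 153
  H = 125
  L = 37 + 153 − 6·125 = -560
  A = 196
  M = -6 − 2·125 − 5·(-560) − 196 = 2348
Change in M: 2348 − 5516 = -3168

-3168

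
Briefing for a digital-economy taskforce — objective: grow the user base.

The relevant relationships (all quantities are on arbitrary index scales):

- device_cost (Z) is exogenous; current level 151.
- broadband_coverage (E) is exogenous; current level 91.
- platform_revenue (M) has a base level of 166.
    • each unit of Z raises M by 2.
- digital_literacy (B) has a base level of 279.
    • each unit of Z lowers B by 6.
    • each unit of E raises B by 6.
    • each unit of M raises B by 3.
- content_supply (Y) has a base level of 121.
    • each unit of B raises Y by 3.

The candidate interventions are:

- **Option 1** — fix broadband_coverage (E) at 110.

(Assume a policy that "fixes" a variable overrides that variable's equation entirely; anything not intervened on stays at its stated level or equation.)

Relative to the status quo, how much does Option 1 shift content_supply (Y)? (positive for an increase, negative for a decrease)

Baseline:
  Z = 151
  E = 91
  M = 166 + 2·151 = 468
  B = 279 − 6·151 + 6·91 + 3·468 = 1323
  Y = 121 + 3·1323 = 4090
Option 1 (E := 110):
  Z = 151
  E = 110
  M = 166 + 2·151 = 468
  B = 279 − 6·151 + 6·110 + 3·468 = 1437
  Y = 121 + 3·1437 = 4432
Change in Y: 4432 − 4090 = 342

342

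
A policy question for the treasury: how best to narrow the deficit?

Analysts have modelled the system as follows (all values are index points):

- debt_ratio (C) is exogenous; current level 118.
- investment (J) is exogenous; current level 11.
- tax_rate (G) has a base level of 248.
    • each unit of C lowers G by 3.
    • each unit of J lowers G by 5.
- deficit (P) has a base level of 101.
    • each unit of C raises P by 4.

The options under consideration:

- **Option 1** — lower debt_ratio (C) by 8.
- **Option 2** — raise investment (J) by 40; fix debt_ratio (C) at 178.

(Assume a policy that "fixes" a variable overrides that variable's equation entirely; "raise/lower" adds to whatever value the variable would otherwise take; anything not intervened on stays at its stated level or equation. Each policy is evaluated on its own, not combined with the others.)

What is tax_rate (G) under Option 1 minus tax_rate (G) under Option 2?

Option 1 (C − 8):
  C = 118 − 8 = 110
  J = 11
  G = 248 − 3·110 − 5·11 = -137
Option 2 (J + 40, C := 178):
  C = 178
  J = 11 + 40 = 51
  G = 248 − 3·178 − 5·51 = -541
G: -137 − (-541) = 404

404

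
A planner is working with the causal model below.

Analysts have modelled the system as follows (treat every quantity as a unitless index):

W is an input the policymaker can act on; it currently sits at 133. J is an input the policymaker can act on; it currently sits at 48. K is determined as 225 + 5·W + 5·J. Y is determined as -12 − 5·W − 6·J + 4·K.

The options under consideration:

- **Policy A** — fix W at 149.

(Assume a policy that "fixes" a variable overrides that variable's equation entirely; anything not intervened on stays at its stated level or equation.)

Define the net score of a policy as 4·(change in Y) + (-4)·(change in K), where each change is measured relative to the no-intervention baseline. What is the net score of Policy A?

Baseline:
  W = 133
  J = 48
  K = 225 + 5·133 + 5·48 = 1130
  Y = -12 − 5·133 − 6·48 + 4·1130 = 3555
Policy A (W := 149):
  W = 149
  J = 48
  K = 225 + 5·149 + 5·48 = 1210
  Y = -12 − 5·149 − 6·48 + 4·1210 = 3795
ΔY = 3795 − 3555 = 240; ΔK = 1210 − 1130 = 80
Score = 4·240 + (-4)·80 = 640

640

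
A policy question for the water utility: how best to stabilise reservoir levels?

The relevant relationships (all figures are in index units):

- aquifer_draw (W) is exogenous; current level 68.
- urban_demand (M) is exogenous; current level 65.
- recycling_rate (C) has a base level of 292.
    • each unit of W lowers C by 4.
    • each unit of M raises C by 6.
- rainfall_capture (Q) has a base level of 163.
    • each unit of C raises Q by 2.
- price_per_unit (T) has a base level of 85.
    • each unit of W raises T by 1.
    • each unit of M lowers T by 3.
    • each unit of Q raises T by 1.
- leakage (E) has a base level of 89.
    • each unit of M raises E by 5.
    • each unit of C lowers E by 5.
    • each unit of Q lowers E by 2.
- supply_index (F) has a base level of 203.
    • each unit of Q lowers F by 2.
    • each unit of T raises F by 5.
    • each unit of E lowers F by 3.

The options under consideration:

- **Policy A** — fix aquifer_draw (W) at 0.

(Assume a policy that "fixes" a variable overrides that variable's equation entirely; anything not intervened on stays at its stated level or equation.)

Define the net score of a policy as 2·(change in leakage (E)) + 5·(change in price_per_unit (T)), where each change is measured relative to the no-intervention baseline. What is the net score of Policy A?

-2516

Baseline:
  W = 68
  M = 65
  C = 292 − 4·68 + 6·65 = 410
  Q = 163 + 2·410 = 983
  T = 85 + 68 − 3·65 + 983 = 941
  E = 89 + 5·65 − 5·410 − 2·983 = -3602
Policy A (W := 0):
  W = 0
  M = 65
  C = 292 − 4·0 + 6·65 = 682
  Q = 163 + 2·682 = 1527
  T = 85 + 0 − 3·65 + 1527 = 1417
  E = 89 + 5·65 − 5·682 − 2·1527 = -6050
ΔE = -6050 − (-3602) = -2448; ΔT = 1417 − 941 = 476
Score = 2·(-2448) + 5·476 = -2516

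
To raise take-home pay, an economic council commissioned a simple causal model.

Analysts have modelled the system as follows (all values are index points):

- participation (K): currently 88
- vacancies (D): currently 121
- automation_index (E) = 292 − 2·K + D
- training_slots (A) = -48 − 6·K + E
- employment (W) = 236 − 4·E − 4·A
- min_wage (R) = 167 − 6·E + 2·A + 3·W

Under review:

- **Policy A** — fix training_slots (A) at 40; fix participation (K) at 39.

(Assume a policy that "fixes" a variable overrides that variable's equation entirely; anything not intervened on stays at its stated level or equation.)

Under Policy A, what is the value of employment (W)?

Policy A (A := 40, K := 39):
  K = 39
  D = 121
  E = 292 − 2·39 + 121 = 335
  A = 40
  W = 236 − 4·335 − 4·40 = -1264

-1264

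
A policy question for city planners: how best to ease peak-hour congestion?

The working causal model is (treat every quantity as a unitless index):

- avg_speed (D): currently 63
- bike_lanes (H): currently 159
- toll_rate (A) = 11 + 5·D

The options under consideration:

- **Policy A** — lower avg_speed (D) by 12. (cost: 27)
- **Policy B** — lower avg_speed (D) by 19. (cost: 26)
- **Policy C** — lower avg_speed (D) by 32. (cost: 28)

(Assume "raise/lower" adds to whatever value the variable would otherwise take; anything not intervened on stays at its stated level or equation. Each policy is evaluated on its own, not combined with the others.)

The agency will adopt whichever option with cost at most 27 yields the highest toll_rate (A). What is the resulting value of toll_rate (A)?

Policy A (D − 12):
  D = 63 − 12 = 51
  A = 11 + 5·51 = 266
Policy B (D − 19):
  D = 63 − 19 = 44
  A = 11 + 5·44 = 231
Comparing — Policy A: A=266, Policy B: A=231. Highest is 266 (Policy A).

266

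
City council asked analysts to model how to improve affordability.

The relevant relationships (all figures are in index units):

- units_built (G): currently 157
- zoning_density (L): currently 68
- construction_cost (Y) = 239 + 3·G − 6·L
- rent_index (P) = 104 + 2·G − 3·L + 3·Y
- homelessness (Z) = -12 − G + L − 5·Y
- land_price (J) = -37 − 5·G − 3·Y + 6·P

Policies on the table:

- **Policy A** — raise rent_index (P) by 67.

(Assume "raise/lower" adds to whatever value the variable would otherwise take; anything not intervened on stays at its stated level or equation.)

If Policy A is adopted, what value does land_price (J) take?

5394

Policy A (P + 67):
  G = 157
  L = 68
  Y = 239 + 3·157 − 6·68 = 302
  P = 104 + 2·157 − 3·68 + 3·302 (+67 from intervention) = 1187
  J = -37 − 5·157 − 3·302 + 6·1187 = 5394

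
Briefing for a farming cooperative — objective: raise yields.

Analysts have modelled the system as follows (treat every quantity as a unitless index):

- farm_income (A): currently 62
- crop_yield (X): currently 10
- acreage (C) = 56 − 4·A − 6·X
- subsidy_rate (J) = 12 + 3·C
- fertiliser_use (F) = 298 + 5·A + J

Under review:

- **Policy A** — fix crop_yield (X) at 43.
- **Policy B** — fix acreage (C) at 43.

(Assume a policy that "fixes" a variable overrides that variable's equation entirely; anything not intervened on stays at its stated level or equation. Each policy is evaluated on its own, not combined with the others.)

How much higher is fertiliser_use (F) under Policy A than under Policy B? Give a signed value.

-1479

Policy A (X := 43):
  A = 62
  X = 43
  C = 56 − 4·62 − 6·43 = -450
  J = 12 + 3·(-450) = -1338
  F = 298 + 5·62 + (-1338) = -730
Policy B (C := 43):
  A = 62
  X = 10
  C = 43
  J = 12 + 3·43 = 141
  F = 298 + 5·62 + 141 = 749
F: -730 − 749 = -1479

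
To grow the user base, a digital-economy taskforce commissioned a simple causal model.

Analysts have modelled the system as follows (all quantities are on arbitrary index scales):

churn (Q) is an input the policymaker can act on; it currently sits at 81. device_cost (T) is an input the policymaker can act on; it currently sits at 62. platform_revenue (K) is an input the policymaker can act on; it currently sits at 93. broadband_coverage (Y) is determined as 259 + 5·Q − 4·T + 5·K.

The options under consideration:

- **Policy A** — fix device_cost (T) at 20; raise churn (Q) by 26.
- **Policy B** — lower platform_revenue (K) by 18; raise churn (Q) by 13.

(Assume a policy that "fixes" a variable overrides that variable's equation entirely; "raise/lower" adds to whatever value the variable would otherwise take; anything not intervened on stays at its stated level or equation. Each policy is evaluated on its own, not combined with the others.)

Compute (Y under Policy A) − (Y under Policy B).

Policy A (T := 20, Q + 26):
  Q = 81 + 26 = 107
  T = 20
  K = 93
  Y = 259 + 5·107 − 4·20 + 5·93 = 1179
Policy B (K − 18, Q + 13):
  Q = 81 + 13 = 94
  T = 62
  K = 93 − 18 = 75
  Y = 259 + 5·94 − 4·62 + 5·75 = 856
Y: 1179 − 856 = 323

323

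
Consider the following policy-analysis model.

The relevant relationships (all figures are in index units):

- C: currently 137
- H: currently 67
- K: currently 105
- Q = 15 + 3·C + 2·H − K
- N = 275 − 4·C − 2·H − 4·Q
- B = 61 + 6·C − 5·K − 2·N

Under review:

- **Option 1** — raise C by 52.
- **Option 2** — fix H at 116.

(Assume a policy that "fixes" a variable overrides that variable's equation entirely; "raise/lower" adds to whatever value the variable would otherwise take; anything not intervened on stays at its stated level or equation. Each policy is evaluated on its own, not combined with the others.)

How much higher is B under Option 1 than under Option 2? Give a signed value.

996

Option 1 (C + 52):
  C = 137 + 52 = 189
  H = 67
  K = 105
  Q = 15 + 3·189 + 2·67 − 105 = 611
  N = 275 − 4·189 − 2·67 − 4·611 = -3059
  B = 61 + 6·189 − 5·105 − 2·(-3059) = 6788
Option 2 (H := 116):
  C = 137
  H = 116
  K = 105
  Q = 15 + 3·137 + 2·116 − 105 = 553
  N = 275 − 4·137 − 2·116 − 4·553 = -2717
  B = 61 + 6·137 − 5·105 − 2·(-2717) = 5792
B: 6788 − 5792 = 996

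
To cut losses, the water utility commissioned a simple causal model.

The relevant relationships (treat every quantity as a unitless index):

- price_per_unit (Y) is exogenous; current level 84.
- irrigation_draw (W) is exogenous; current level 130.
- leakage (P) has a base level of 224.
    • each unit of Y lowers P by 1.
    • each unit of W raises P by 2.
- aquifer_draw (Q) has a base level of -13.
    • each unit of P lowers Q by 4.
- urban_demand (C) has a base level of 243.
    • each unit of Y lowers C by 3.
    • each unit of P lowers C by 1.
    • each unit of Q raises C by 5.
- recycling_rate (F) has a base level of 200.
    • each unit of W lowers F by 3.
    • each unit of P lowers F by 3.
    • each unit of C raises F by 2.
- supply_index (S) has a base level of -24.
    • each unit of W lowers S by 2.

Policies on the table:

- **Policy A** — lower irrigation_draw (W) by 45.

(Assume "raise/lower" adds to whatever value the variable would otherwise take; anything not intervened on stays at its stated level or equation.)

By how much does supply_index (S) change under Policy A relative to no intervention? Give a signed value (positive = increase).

Baseline:
  W = 130
  S = -24 − 2·130 = -284
Policy A (W − 45):
  W = 130 − 45 = 85
  S = -24 − 2·85 = -194
Change in S: -194 − (-284) = 90

90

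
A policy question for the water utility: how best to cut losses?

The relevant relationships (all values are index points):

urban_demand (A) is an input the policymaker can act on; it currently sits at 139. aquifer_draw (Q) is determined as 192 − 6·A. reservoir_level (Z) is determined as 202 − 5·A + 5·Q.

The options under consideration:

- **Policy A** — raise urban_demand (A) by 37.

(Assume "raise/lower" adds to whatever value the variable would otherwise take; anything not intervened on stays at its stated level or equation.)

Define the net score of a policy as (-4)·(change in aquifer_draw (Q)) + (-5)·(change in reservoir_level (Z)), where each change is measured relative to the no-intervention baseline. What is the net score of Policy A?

Baseline:
  A = 139
  Q = 192 − 6·139 = -642
  Z = 202 − 5·139 + 5·(-642) = -3703
Policy A (A + 37):
  A = 139 + 37 = 176
  Q = 192 − 6·176 = -864
  Z = 202 − 5·176 + 5·(-864) = -4998
ΔQ = -864 − (-642) = -222; ΔZ = -4998 − (-3703) = -1295
Score = (-4)·(-222) + (-5)·(-1295) = 7363

7363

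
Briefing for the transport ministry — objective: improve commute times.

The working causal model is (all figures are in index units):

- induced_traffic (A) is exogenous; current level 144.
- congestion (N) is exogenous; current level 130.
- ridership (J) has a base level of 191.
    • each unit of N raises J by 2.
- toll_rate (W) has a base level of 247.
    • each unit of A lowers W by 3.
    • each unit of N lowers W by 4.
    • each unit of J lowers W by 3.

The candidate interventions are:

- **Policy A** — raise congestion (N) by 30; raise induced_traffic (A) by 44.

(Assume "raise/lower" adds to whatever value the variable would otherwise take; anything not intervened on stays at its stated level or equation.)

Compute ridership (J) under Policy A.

Policy A (N + 30, A + 44):
  N = 130 + 30 = 160
  J = 191 + 2·160 = 511

511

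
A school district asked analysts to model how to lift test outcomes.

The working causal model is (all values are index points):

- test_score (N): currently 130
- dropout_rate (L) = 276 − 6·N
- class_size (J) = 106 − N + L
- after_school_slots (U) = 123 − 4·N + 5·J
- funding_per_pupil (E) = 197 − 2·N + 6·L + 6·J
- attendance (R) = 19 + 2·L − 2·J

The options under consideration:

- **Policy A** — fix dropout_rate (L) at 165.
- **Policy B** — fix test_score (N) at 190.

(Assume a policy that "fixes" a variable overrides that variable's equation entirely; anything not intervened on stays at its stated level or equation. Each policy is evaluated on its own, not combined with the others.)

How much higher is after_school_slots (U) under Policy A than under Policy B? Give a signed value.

Policy A (L := 165):
  N = 130
  L = 165
  J = 106 − 130 + 165 = 141
  U = 123 − 4·130 + 5·141 = 308
Policy B (N := 190):
  N = 190
  L = 276 − 6·190 = -864
  J = 106 − 190 + (-864) = -948
  U = 123 − 4·190 + 5·(-948) = -5377
U: 308 − (-5377) = 5685

5685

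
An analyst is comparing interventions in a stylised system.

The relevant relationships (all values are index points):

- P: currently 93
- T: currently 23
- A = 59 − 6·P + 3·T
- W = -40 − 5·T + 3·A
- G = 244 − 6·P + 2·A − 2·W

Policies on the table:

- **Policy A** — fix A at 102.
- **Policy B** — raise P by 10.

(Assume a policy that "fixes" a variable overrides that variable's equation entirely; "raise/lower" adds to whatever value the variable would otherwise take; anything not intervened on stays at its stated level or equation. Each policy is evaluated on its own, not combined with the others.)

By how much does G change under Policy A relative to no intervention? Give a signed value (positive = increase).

Baseline:
  P = 93
  T = 23
  A = 59 − 6·93 + 3·23 = -430
  W = -40 − 5·23 + 3·(-430) = -1445
  G = 244 − 6·93 + 2·(-430) − 2·(-1445) = 1716
Policy A (A := 102):
  P = 93
  T = 23
  A = 102
  W = -40 − 5·23 + 3·102 = 151
  G = 244 − 6·93 + 2·102 − 2·151 = -412
Change in G: -412 − 1716 = -2128

-2128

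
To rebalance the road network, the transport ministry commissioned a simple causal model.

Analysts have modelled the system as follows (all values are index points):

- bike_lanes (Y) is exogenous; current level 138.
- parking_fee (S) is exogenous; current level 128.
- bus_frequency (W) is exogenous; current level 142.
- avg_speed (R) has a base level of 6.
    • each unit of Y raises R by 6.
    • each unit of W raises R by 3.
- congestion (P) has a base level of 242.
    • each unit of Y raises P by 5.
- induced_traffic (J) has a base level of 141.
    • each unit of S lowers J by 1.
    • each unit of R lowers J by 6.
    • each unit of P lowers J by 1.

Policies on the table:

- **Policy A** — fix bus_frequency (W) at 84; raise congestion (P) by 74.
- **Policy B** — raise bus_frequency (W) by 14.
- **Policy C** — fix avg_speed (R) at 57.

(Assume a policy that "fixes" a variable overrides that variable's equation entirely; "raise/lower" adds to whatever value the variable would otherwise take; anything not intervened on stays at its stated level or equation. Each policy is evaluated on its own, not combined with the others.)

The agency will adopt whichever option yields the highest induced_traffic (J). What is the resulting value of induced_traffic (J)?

-1261

Policy A (W := 84, P + 74):
  Y = 138
  S = 128
  W = 84
  R = 6 + 6·138 + 3·84 = 1086
  P = 242 + 5·138 (+74 from intervention) = 1006
  J = 141 − 128 − 6·1086 − 1006 = -7509
Policy B (W + 14):
  Y = 138
  S = 128
  W = 142 + 14 = 156
  R = 6 + 6·138 + 3·156 = 1302
  P = 242 + 5·138 = 932
  J = 141 − 128 − 6·1302 − 932 = -8731
Policy C (R := 57):
  Y = 138
  S = 128
  W = 142
  R = 57
  P = 242 + 5·138 = 932
  J = 141 − 128 − 6·57 − 932 = -1261
Comparing — Policy A: J=-7509, Policy B: J=-8731, Policy C: J=-1261. Highest is -1261 (Policy C).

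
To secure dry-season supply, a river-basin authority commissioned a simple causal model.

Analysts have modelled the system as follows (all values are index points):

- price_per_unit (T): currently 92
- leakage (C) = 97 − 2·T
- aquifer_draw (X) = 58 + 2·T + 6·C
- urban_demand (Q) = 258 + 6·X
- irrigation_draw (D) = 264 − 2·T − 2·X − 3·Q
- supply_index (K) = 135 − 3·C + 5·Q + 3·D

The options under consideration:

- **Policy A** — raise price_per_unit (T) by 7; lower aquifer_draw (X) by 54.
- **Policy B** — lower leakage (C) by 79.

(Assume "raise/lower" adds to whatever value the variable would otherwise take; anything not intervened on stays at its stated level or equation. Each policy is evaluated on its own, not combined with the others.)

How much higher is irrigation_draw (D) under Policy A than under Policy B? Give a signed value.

Policy A (T + 7, X − 54):
  T = 92 + 7 = 99
  C = 97 − 2·99 = -101
  X = 58 + 2·99 + 6·(-101) (−54 from intervention) = -404
  Q = 258 + 6·(-404) = -2166
  D = 264 − 2·99 − 2·(-404) − 3·(-2166) = 7372
Policy B (C − 79):
  T = 92
  C = 97 − 2·92 (−79 from intervention) = -166
  X = 58 + 2·92 + 6·(-166) = -754
  Q = 258 + 6·(-754) = -4266
  D = 264 − 2·92 − 2·(-754) − 3·(-4266) = 14386
D: 7372 − 14386 = -7014

-7014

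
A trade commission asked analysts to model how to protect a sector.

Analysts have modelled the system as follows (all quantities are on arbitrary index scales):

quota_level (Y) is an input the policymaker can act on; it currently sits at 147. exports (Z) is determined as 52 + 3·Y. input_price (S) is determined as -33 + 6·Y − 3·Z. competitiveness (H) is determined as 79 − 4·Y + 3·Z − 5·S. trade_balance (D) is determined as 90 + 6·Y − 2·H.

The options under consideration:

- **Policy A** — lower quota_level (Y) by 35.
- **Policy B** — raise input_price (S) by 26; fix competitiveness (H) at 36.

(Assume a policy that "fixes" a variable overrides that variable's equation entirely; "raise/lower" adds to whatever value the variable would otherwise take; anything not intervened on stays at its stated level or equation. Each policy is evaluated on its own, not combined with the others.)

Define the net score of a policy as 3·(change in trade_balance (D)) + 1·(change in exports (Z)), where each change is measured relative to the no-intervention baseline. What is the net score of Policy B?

Baseline:
  Y = 147
  Z = 52 + 3·147 = 493
  S = -33 + 6·147 − 3·493 = -630
  H = 79 − 4·147 + 3·493 − 5·(-630) = 4120
  D = 90 + 6·147 − 2·4120 = -7268
Policy B (S + 26, H := 36):
  Y = 147
  Z = 52 + 3·147 = 493
  S = -33 + 6·147 − 3·493 (+26 from intervention) = -604
  H = 36
  D = 90 + 6·147 − 2·36 = 900
ΔD = 900 − (-7268) = 8168; ΔZ = 493 − 493 = 0
Score = 3·8168 + 1·0 = 24504

24504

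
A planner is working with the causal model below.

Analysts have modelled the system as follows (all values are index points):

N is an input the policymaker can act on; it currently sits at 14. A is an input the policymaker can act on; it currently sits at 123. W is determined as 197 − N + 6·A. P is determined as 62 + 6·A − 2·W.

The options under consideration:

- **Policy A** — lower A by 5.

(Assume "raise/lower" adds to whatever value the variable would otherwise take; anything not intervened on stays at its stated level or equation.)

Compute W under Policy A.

891

Policy A (A − 5):
  N = 14
  A = 123 − 5 = 118
  W = 197 − 14 + 6·118 = 891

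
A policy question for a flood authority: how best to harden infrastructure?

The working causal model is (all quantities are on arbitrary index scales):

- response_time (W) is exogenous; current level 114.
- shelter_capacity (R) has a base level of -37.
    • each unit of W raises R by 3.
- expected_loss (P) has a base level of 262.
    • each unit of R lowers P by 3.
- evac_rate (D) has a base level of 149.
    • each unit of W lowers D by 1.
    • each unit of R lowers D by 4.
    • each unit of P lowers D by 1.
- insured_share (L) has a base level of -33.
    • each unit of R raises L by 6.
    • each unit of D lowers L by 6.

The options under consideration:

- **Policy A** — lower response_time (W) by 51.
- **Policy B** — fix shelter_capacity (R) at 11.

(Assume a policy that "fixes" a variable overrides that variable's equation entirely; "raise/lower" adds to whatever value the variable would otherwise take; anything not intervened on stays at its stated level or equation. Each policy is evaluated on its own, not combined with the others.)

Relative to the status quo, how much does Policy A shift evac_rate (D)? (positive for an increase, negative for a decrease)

Baseline:
  W = 114
  R = -37 + 3·114 = 305
  P = 262 − 3·305 = -653
  D = 149 − 114 − 4·305 − (-653) = -532
Policy A (W − 51):
  W = 114 − 51 = 63
  R = -37 + 3·63 = 152
  P = 262 − 3·152 = -194
  D = 149 − 63 − 4·152 − (-194) = -328
Change in D: -328 − (-532) = 204

204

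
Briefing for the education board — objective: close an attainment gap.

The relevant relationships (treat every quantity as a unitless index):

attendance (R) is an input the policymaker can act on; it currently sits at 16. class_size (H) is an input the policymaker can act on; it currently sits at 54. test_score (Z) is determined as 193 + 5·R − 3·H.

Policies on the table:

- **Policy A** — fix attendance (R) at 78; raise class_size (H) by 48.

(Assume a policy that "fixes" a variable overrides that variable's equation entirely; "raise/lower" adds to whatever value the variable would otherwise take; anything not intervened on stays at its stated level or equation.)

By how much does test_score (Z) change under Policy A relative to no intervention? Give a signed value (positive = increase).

166

Baseline:
  R = 16
  H = 54
  Z = 193 + 5·16 − 3·54 = 111
Policy A (R := 78, H + 48):
  R = 78
  H = 54 + 48 = 102
  Z = 193 + 5·78 − 3·102 = 277
Change in Z: 277 − 111 = 166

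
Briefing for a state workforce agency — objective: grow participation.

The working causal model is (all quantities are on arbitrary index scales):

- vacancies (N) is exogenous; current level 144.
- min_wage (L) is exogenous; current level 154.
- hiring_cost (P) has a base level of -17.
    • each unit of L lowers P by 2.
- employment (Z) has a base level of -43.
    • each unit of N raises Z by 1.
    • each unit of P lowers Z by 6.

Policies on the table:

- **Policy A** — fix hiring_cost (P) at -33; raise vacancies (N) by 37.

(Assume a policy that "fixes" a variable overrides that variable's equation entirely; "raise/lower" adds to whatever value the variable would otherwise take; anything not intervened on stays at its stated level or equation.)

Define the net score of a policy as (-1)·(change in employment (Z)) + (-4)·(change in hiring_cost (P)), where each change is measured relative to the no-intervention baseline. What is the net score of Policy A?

Baseline:
  N = 144
  L = 154
  P = -17 − 2·154 = -325
  Z = -43 + 144 − 6·(-325) = 2051
Policy A (P := -33, N + 37):
  N = 144 + 37 = 181
  L = 154
  P = -33
  Z = -43 + 181 − 6·(-33) = 336
ΔZ = 336 − 2051 = -1715; ΔP = -33 − (-325) = 292
Score = (-1)·(-1715) + (-4)·292 = 547

547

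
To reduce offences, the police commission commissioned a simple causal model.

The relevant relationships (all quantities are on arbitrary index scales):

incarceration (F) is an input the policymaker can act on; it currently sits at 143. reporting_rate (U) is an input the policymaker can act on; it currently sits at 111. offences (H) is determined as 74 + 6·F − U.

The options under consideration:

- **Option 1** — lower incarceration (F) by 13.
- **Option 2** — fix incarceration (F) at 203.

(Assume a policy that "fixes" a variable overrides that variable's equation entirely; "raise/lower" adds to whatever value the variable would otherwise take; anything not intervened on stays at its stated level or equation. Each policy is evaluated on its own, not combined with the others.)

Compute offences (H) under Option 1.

Option 1 (F − 13):
  F = 143 − 13 = 130
  U = 111
  H = 74 + 6·130 − 111 = 743

743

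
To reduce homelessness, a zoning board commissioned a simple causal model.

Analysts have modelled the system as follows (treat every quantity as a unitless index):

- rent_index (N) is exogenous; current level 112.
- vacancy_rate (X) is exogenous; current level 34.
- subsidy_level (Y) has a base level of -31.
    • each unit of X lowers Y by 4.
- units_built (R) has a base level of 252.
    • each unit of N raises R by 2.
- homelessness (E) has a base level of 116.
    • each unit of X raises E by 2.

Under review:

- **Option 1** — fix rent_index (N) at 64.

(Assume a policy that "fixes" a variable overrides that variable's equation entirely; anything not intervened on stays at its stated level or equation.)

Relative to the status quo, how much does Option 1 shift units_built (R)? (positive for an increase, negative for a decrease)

-96

Baseline:
  N = 112
  R = 252 + 2·112 = 476
Option 1 (N := 64):
  N = 64
  R = 252 + 2·64 = 380
Change in R: 380 − 476 = -96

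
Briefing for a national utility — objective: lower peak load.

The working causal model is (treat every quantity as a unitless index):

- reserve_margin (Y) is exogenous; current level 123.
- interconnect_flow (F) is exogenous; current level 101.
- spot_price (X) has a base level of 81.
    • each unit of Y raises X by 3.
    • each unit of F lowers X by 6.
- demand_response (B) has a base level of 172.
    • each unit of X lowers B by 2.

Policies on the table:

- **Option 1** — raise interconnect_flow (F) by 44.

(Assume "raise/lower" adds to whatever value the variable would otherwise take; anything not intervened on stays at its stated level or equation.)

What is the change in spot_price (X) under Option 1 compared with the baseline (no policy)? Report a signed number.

-264

Baseline:
  Y = 123
  F = 101
  X = 81 + 3·123 − 6·101 = -156
Option 1 (F + 44):
  Y = 123
  F = 101 + 44 = 145
  X = 81 + 3·123 − 6·145 = -420
Change in X: -420 − (-156) = -264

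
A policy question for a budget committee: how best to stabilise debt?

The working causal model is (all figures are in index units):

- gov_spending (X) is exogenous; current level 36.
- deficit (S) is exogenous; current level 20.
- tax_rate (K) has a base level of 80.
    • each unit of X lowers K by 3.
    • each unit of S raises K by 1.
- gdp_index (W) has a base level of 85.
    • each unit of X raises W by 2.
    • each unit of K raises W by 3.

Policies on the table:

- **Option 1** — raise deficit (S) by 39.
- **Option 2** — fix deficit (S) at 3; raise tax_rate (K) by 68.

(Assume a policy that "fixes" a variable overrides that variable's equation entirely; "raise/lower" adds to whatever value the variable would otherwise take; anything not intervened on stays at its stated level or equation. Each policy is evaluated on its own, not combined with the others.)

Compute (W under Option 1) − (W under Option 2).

Option 1 (S + 39):
  X = 36
  S = 20 + 39 = 59
  K = 80 − 3·36 + 59 = 31
  W = 85 + 2·36 + 3·31 = 250
Option 2 (S := 3, K + 68):
  X = 36
  S = 3
  K = 80 − 3·36 + 3 (+68 from intervention) = 43
  W = 85 + 2·36 + 3·43 = 286
W: 250 − 286 = -36

-36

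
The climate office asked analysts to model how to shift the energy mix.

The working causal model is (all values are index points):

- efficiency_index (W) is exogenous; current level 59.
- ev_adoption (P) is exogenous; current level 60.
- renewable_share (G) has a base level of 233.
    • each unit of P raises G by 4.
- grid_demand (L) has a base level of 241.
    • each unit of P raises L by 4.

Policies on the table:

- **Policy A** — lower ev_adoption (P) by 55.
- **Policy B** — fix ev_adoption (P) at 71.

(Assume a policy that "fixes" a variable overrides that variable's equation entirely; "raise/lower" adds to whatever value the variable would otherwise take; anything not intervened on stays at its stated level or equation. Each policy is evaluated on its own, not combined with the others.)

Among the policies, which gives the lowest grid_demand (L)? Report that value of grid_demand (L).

261

Policy A (P − 55):
  P = 60 − 55 = 5
  L = 241 + 4·5 = 261
Policy B (P := 71):
  P = 71
  L = 241 + 4·71 = 525
Comparing — Policy A: L=261, Policy B: L=525. Lowest is 261 (Policy A).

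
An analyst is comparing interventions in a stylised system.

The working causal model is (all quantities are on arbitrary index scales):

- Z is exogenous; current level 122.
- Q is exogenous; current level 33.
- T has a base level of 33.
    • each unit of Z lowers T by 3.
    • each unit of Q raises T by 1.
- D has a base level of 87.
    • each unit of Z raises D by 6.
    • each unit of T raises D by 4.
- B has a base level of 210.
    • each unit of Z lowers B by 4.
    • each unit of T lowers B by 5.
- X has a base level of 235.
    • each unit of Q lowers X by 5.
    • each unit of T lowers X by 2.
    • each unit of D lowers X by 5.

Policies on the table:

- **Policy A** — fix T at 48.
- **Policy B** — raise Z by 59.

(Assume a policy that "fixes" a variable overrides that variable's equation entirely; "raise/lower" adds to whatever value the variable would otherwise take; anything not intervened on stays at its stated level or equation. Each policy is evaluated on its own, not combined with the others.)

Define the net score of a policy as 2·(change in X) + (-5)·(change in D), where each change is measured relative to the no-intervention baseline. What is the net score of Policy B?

6018

Baseline:
  Z = 122
  Q = 33
  T = 33 − 3·122 + 33 = -300
  D = 87 + 6·122 + 4·(-300) = -381
  X = 235 − 5·33 − 2·(-300) − 5·(-381) = 2575
Policy B (Z + 59):
  Z = 122 + 59 = 181
  Q = 33
  T = 33 − 3·181 + 33 = -477
  D = 87 + 6·181 + 4·(-477) = -735
  X = 235 − 5·33 − 2·(-477) − 5·(-735) = 4699
ΔX = 4699 − 2575 = 2124; ΔD = -735 − (-381) = -354
Score = 2·2124 + (-5)·(-354) = 6018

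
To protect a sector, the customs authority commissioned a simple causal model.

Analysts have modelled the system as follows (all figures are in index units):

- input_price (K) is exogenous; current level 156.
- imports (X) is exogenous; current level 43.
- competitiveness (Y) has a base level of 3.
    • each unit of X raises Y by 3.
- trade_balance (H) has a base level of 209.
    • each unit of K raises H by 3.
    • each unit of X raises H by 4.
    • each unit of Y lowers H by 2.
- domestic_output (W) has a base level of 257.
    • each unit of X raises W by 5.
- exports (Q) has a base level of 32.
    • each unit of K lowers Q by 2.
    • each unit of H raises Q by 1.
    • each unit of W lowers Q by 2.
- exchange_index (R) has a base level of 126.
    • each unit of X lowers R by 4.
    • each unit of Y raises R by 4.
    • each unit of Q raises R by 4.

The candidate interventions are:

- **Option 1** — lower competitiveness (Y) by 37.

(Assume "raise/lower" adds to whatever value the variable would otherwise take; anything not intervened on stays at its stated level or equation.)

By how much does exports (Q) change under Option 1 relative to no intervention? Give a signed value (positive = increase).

74

Baseline:
  K = 156
  X = 43
  Y = 3 + 3·43 = 132
  H = 209 + 3·156 + 4·43 − 2·132 = 585
  W = 257 + 5·43 = 472
  Q = 32 − 2·156 + 585 − 2·472 = -639
Option 1 (Y − 37):
  K = 156
  X = 43
  Y = 3 + 3·43 (−37 from intervention) = 95
  H = 209 + 3·156 + 4·43 − 2·95 = 659
  W = 257 + 5·43 = 472
  Q = 32 − 2·156 + 659 − 2·472 = -565
Change in Q: -565 − (-639) = 74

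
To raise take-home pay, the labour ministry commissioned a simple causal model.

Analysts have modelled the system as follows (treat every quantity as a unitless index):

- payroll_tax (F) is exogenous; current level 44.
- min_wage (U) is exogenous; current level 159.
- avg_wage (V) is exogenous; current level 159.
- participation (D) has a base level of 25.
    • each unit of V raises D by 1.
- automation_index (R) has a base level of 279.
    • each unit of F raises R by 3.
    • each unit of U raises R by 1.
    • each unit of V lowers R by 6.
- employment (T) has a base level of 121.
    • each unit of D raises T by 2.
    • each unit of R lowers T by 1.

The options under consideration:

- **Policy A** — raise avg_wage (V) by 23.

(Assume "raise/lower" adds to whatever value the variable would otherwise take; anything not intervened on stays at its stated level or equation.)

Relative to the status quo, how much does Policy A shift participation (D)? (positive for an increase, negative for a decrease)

Baseline:
  V = 159
  D = 25 + 159 = 184
Policy A (V + 23):
  V = 159 + 23 = 182
  D = 25 + 182 = 207
Change in D: 207 − 184 = 23

23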